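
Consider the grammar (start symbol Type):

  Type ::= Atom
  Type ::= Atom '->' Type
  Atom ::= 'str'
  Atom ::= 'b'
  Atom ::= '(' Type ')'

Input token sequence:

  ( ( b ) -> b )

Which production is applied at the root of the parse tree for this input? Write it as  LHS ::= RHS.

[Type [Atom ( [Type [Atom ( [Type [Atom b]] )] -> [Type [Atom b]]] )]]

Type ::= Atom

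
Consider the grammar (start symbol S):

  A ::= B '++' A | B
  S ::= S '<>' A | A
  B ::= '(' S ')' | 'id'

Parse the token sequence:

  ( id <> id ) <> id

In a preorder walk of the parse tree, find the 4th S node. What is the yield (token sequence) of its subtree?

[S [S [A [B ( [S [S [A [B id]]] <> [A [B id]]] )]]] <> [A [B id]]]

id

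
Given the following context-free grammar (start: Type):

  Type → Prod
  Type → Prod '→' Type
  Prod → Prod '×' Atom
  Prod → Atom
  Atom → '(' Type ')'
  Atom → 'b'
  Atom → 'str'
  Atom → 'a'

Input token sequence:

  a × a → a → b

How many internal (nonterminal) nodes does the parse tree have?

11

[Type [Prod [Prod [Atom a]] × [Atom a]] → [Type [Prod [Atom a]] → [Type [Prod [Atom b]]]]]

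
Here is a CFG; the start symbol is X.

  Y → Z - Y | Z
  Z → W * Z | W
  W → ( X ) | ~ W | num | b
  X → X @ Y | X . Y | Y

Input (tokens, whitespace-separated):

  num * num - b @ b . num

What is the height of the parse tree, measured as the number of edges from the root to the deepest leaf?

[X [X [X [Y [Z [W num] * [Z [W num]]] - [Y [Z [W b]]]]] @ [Y [Z [W b]]]] . [Y [Z [W num]]]]

7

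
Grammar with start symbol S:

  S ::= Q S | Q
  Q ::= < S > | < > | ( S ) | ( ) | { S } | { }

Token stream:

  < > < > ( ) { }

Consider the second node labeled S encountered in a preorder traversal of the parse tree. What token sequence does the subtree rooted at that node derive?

< > ( ) { }

[S [Q < >] [S [Q < >] [S [Q ( )] [S [Q { }]]]]]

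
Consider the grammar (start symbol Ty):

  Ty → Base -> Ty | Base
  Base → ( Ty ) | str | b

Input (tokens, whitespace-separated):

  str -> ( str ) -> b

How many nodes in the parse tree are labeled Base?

4

[Ty [Base str] -> [Ty [Base ( [Ty [Base str]] )] -> [Ty [Base b]]]]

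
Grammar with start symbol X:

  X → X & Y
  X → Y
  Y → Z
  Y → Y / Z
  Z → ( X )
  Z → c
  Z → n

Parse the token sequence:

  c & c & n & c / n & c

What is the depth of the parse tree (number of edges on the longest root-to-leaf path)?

7

[X [X [X [X [X [Y [Z c]]] & [Y [Z c]]] & [Y [Z n]]] & [Y [Y [Z c]] / [Z n]]] & [Y [Z c]]]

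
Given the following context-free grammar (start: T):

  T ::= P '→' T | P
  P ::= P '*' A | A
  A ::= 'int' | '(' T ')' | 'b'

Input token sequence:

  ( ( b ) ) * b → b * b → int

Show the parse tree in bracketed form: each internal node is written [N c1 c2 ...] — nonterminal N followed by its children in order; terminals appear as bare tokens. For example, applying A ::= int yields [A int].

T
P → T
P * A → T
A * A → T
( T ) * A → T
( P ) * A → T
( A ) * A → T
( ( T ) ) * A → T
( ( P ) ) * A → T
( ( A ) ) * A → T
( ( b ) ) * A → T
( ( b ) ) * b → T
( ( b ) ) * b → P → T
( ( b ) ) * b → P * A → T
( ( b ) ) * b → A * A → T
( ( b ) ) * b → b * A → T
( ( b ) ) * b → b * b → T
( ( b ) ) * b → b * b → P
( ( b ) ) * b → b * b → A
( ( b ) ) * b → b * b → int

[T [P [P [A ( [T [P [A ( [T [P [A b]]] )]]] )]] * [A b]] → [T [P [P [A b]] * [A b]] → [T [P [A int]]]]]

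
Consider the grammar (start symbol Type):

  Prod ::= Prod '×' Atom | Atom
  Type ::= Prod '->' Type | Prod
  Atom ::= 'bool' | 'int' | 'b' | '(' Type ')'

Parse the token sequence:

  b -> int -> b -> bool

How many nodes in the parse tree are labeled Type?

[Type [Prod [Atom b]] -> [Type [Prod [Atom int]] -> [Type [Prod [Atom b]] -> [Type [Prod [Atom bool]]]]]]

4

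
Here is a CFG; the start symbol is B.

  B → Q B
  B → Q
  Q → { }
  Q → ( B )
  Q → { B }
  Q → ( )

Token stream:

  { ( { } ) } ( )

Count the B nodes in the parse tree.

4

[B [Q { [B [Q ( [B [Q { }]] )]] }] [B [Q ( )]]]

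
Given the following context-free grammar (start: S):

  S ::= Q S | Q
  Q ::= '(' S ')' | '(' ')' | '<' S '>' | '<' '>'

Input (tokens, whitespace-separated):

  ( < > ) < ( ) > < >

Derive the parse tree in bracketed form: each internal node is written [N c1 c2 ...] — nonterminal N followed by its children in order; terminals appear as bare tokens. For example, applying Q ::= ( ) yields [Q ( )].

[S [Q ( [S [Q < >]] )] [S [Q < [S [Q ( )]] >] [S [Q < >]]]]

S
Q S
( S ) S
( Q ) S
( < > ) S
( < > ) Q S
( < > ) < S > S
( < > ) < Q > S
( < > ) < ( ) > S
( < > ) < ( ) > Q
( < > ) < ( ) > < >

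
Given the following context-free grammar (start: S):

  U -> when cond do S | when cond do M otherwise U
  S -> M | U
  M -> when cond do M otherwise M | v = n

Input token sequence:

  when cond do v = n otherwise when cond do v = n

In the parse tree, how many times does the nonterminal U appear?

2

[S [U when cond do [M v = n] otherwise [U when cond do [S [M v = n]]]]]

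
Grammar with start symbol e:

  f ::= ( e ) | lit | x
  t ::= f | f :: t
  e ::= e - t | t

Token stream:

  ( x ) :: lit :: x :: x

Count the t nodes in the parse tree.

5

[e [t [f ( [e [t [f x]]] )] :: [t [f lit] :: [t [f x] :: [t [f x]]]]]]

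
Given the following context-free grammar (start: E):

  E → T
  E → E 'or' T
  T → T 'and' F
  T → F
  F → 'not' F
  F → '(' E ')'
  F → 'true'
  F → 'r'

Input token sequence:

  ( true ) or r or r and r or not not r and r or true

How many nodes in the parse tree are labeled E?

[E [E [E [E [E [T [F ( [E [T [F true]]] )]]] or [T [F r]]] or [T [T [F r]] and [F r]]] or [T [T [F not [F not [F r]]]] and [F r]]] or [T [F true]]]

6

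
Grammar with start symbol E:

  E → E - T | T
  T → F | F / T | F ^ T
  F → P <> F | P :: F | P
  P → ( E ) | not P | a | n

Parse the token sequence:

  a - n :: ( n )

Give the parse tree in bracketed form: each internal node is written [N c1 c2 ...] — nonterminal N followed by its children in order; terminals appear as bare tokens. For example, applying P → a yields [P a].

E
E - T
T - T
F - T
P - T
a - T
a - F
a - P :: F
a - n :: F
a - n :: P
a - n :: ( E )
a - n :: ( T )
a - n :: ( F )
a - n :: ( P )
a - n :: ( n )

[E [E [T [F [P a]]]] - [T [F [P n] :: [F [P ( [E [T [F [P n]]]] )]]]]]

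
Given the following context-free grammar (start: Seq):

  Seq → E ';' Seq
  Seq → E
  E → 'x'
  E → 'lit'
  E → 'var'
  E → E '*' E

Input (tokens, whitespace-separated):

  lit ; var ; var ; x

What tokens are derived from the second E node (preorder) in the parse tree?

[Seq [E lit] ; [Seq [E var] ; [Seq [E var] ; [Seq [E x]]]]]

var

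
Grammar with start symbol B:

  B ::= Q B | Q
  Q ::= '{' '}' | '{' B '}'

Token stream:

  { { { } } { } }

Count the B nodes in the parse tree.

4

[B [Q { [B [Q { [B [Q { }]] }] [B [Q { }]]] }]]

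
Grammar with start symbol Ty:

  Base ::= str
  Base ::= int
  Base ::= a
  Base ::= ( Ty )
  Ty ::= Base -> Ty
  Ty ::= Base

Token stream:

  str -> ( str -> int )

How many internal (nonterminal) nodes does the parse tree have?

[Ty [Base str] -> [Ty [Base ( [Ty [Base str] -> [Ty [Base int]]] )]]]

8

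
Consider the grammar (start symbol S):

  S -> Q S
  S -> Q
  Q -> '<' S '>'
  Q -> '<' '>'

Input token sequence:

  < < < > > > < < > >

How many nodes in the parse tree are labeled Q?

5

[S [Q < [S [Q < [S [Q < >]] >]] >] [S [Q < [S [Q < >]] >]]]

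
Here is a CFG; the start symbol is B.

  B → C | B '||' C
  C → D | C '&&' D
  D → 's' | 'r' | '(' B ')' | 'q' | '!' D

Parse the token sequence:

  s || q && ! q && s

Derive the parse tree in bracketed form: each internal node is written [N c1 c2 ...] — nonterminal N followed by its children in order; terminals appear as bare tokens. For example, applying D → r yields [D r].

B
B || C
C || C
D || C
s || C
s || C && D
s || C && D && D
s || D && D && D
s || q && D && D
s || q && ! D && D
s || q && ! q && D
s || q && ! q && s

[B [B [C [D s]]] || [C [C [C [D q]] && [D ! [D q]]] && [D s]]]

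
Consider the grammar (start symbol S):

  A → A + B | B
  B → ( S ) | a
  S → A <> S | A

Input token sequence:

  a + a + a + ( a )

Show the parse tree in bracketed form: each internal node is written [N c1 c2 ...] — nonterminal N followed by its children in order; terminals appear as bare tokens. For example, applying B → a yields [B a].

S
A
A + B
A + B + B
A + B + B + B
B + B + B + B
a + B + B + B
a + a + B + B
a + a + a + B
a + a + a + ( S )
a + a + a + ( A )
a + a + a + ( B )
a + a + a + ( a )

[S [A [A [A [A [B a]] + [B a]] + [B a]] + [B ( [S [A [B a]]] )]]]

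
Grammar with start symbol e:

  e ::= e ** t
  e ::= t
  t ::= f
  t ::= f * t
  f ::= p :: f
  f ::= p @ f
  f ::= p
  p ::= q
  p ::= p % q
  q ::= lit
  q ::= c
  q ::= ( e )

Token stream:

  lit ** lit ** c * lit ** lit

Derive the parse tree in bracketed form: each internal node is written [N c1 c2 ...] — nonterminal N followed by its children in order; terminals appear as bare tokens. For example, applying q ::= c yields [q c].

[e [e [e [e [t [f [p [q lit]]]]] ** [t [f [p [q lit]]]]] ** [t [f [p [q c]]] * [t [f [p [q lit]]]]]] ** [t [f [p [q lit]]]]]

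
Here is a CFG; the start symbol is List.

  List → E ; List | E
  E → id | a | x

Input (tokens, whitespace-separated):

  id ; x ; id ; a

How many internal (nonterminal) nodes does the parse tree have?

8

[List [E id] ; [List [E x] ; [List [E id] ; [List [E a]]]]]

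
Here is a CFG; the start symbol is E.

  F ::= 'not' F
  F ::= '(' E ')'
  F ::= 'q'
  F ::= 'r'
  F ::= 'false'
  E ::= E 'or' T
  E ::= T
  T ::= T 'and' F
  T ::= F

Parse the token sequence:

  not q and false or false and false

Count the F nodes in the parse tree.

[E [E [T [T [F not [F q]]] and [F false]]] or [T [T [F false]] and [F false]]]

5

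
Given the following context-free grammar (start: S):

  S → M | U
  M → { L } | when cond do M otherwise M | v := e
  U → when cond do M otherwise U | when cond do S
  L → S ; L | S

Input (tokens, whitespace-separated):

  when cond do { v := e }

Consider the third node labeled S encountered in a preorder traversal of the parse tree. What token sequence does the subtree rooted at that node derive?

[S [U when cond do [S [M { [L [S [M v := e]]] }]]]]

v := e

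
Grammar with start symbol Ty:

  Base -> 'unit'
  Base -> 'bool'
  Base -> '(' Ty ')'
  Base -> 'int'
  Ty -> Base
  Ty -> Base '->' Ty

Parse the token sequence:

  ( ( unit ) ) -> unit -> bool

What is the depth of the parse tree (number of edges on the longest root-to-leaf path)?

[Ty [Base ( [Ty [Base ( [Ty [Base unit]] )]] )] -> [Ty [Base unit] -> [Ty [Base bool]]]]

6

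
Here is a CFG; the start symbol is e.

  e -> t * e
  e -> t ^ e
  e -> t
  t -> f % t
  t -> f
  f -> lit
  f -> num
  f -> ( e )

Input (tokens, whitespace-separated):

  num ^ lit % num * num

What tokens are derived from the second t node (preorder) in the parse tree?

[e [t [f num]] ^ [e [t [f lit] % [t [f num]]] * [e [t [f num]]]]]

lit % num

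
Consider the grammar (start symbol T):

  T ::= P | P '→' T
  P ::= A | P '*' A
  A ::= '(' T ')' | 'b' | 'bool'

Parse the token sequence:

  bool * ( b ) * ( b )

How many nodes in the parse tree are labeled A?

5

[T [P [P [P [A bool]] * [A ( [T [P [A b]]] )]] * [A ( [T [P [A b]]] )]]]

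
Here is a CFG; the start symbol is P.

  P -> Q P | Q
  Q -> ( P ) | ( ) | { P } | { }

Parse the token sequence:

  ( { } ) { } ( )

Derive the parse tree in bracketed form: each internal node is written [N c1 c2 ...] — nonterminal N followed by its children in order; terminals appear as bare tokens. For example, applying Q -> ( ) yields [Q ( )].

[P [Q ( [P [Q { }]] )] [P [Q { }] [P [Q ( )]]]]

P
Q P
( P ) P
( Q ) P
( { } ) P
( { } ) Q P
( { } ) { } P
( { } ) { } Q
( { } ) { } ( )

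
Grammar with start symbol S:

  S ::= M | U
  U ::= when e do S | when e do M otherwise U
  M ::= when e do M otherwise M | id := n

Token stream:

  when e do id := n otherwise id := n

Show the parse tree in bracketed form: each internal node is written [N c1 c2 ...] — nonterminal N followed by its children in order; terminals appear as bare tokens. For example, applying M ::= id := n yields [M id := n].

S
M
when e do M otherwise M
when e do id := n otherwise M
when e do id := n otherwise id := n

[S [M when e do [M id := n] otherwise [M id := n]]]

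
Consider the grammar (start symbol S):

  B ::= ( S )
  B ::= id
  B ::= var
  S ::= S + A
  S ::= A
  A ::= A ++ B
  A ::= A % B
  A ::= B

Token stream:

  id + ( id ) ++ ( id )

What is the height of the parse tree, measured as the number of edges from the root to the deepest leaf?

7

[S [S [A [B id]]] + [A [A [B ( [S [A [B id]]] )]] ++ [B ( [S [A [B id]]] )]]]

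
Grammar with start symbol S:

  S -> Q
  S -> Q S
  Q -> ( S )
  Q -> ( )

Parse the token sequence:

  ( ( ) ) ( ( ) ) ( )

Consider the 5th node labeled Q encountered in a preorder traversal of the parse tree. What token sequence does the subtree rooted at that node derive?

( )

[S [Q ( [S [Q ( )]] )] [S [Q ( [S [Q ( )]] )] [S [Q ( )]]]]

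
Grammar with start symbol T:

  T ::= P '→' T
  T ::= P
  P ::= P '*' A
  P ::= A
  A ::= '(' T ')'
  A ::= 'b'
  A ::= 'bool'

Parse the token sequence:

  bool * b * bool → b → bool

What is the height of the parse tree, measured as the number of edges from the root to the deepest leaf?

[T [P [P [P [A bool]] * [A b]] * [A bool]] → [T [P [A b]] → [T [P [A bool]]]]]

5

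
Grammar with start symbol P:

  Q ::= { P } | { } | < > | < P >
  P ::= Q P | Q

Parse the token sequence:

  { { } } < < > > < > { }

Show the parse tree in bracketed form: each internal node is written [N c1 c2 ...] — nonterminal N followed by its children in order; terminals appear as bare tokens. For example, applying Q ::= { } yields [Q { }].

[P [Q { [P [Q { }]] }] [P [Q < [P [Q < >]] >] [P [Q < >] [P [Q { }]]]]]

P
Q P
{ P } P
{ Q } P
{ { } } P
{ { } } Q P
{ { } } < P > P
{ { } } < Q > P
{ { } } < < > > P
{ { } } < < > > Q P
{ { } } < < > > < > P
{ { } } < < > > < > Q
{ { } } < < > > < > { }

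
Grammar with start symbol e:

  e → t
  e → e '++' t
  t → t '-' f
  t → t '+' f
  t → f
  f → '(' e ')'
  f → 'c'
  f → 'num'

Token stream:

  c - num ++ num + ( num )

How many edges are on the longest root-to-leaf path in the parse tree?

[e [e [t [t [f c]] - [f num]]] ++ [t [t [f num]] + [f ( [e [t [f num]]] )]]]

6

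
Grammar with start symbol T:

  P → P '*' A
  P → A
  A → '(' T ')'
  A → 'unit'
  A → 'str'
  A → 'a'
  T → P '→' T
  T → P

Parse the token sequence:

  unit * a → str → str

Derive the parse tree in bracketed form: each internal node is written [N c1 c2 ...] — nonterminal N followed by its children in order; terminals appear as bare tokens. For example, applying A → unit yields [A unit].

T
P → T
P * A → T
A * A → T
unit * A → T
unit * a → T
unit * a → P → T
unit * a → A → T
unit * a → str → T
unit * a → str → P
unit * a → str → A
unit * a → str → str

[T [P [P [A unit]] * [A a]] → [T [P [A str]] → [T [P [A str]]]]]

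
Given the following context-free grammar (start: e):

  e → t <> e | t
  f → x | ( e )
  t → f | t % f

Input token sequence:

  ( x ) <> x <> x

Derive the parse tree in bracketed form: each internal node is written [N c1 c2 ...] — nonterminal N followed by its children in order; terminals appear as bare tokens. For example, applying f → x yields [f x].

[e [t [f ( [e [t [f x]]] )]] <> [e [t [f x]] <> [e [t [f x]]]]]

e
t <> e
f <> e
( e ) <> e
( t ) <> e
( f ) <> e
( x ) <> e
( x ) <> t <> e
( x ) <> f <> e
( x ) <> x <> e
( x ) <> x <> t
( x ) <> x <> f
( x ) <> x <> x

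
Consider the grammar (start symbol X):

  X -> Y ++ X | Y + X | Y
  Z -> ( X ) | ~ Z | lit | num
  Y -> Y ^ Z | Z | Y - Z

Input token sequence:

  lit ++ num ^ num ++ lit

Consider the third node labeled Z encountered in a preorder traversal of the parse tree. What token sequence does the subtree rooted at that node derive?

num

[X [Y [Z lit]] ++ [X [Y [Y [Z num]] ^ [Z num]] ++ [X [Y [Z lit]]]]]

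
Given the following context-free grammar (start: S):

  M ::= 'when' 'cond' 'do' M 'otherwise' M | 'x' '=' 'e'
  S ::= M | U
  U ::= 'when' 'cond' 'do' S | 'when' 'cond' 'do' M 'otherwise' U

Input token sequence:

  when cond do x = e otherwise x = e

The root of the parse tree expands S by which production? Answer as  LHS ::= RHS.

S ::= M

[S [M when cond do [M x = e] otherwise [M x = e]]]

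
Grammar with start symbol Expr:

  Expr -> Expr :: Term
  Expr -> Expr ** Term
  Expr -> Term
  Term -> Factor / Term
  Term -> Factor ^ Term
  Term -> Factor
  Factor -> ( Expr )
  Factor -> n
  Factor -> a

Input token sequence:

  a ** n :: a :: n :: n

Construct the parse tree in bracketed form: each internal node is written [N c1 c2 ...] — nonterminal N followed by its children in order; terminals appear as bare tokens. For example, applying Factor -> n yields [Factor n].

[Expr [Expr [Expr [Expr [Expr [Term [Factor a]]] ** [Term [Factor n]]] :: [Term [Factor a]]] :: [Term [Factor n]]] :: [Term [Factor n]]]

Expr
Expr :: Term
Expr :: Term :: Term
Expr :: Term :: Term :: Term
Expr ** Term :: Term :: Term :: Term
Term ** Term :: Term :: Term :: Term
Factor ** Term :: Term :: Term :: Term
a ** Term :: Term :: Term :: Term
a ** Factor :: Term :: Term :: Term
a ** n :: Term :: Term :: Term
a ** n :: Factor :: Term :: Term
a ** n :: a :: Term :: Term
a ** n :: a :: Factor :: Term
a ** n :: a :: n :: Term
a ** n :: a :: n :: Factor
a ** n :: a :: n :: n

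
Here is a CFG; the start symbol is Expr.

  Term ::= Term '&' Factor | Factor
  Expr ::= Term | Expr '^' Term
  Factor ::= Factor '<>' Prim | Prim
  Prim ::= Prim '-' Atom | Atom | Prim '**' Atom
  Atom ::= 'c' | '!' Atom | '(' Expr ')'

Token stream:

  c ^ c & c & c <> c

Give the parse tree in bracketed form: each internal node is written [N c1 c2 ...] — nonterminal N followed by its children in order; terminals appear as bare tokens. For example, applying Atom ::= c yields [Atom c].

Expr
Expr ^ Term
Term ^ Term
Factor ^ Term
Prim ^ Term
Atom ^ Term
c ^ Term
c ^ Term & Factor
c ^ Term & Factor & Factor
c ^ Factor & Factor & Factor
c ^ Prim & Factor & Factor
c ^ Atom & Factor & Factor
c ^ c & Factor & Factor
c ^ c & Prim & Factor
c ^ c & Atom & Factor
c ^ c & c & Factor
c ^ c & c & Factor <> Prim
c ^ c & c & Prim <> Prim
c ^ c & c & Atom <> Prim
c ^ c & c & c <> Prim
c ^ c & c & c <> Atom
c ^ c & c & c <> c

[Expr [Expr [Term [Factor [Prim [Atom c]]]]] ^ [Term [Term [Term [Factor [Prim [Atom c]]]] & [Factor [Prim [Atom c]]]] & [Factor [Factor [Prim [Atom c]]] <> [Prim [Atom c]]]]]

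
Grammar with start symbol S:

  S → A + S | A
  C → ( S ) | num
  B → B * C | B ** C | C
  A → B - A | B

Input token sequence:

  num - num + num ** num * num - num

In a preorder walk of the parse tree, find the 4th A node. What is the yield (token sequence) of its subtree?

num

[S [A [B [C num]] - [A [B [C num]]]] + [S [A [B [B [B [C num]] ** [C num]] * [C num]] - [A [B [C num]]]]]]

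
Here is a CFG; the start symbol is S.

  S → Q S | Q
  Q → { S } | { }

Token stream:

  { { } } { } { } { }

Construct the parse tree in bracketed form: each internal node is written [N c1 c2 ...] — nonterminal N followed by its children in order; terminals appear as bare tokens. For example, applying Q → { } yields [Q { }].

[S [Q { [S [Q { }]] }] [S [Q { }] [S [Q { }] [S [Q { }]]]]]

S
Q S
{ S } S
{ Q } S
{ { } } S
{ { } } Q S
{ { } } { } S
{ { } } { } Q S
{ { } } { } { } S
{ { } } { } { } Q
{ { } } { } { } { }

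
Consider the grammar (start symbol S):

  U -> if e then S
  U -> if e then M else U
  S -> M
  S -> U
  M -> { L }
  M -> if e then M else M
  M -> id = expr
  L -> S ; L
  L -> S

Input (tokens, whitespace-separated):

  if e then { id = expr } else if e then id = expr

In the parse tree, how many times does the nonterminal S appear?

3

[S [U if e then [M { [L [S [M id = expr]]] }] else [U if e then [S [M id = expr]]]]]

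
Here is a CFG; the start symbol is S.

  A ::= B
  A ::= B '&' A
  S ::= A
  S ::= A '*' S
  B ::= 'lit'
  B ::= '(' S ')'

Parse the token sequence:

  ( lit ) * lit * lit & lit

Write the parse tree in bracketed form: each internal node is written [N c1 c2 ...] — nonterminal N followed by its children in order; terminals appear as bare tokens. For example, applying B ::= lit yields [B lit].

[S [A [B ( [S [A [B lit]]] )]] * [S [A [B lit]] * [S [A [B lit] & [A [B lit]]]]]]

S
A * S
B * S
( S ) * S
( A ) * S
( B ) * S
( lit ) * S
( lit ) * A * S
( lit ) * B * S
( lit ) * lit * S
( lit ) * lit * A
( lit ) * lit * B & A
( lit ) * lit * lit & A
( lit ) * lit * lit & B
( lit ) * lit * lit & lit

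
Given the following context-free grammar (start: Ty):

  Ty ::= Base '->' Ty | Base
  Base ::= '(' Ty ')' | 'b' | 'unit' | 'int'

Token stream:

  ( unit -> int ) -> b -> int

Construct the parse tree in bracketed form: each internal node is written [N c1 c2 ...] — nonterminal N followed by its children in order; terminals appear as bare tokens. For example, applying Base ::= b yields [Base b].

[Ty [Base ( [Ty [Base unit] -> [Ty [Base int]]] )] -> [Ty [Base b] -> [Ty [Base int]]]]

Ty
Base -> Ty
( Ty ) -> Ty
( Base -> Ty ) -> Ty
( unit -> Ty ) -> Ty
( unit -> Base ) -> Ty
( unit -> int ) -> Ty
( unit -> int ) -> Base -> Ty
( unit -> int ) -> b -> Ty
( unit -> int ) -> b -> Base
( unit -> int ) -> b -> int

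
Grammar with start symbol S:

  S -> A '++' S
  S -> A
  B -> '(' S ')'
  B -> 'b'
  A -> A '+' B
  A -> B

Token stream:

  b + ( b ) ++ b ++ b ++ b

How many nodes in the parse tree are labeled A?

6

[S [A [A [B b]] + [B ( [S [A [B b]]] )]] ++ [S [A [B b]] ++ [S [A [B b]] ++ [S [A [B b]]]]]]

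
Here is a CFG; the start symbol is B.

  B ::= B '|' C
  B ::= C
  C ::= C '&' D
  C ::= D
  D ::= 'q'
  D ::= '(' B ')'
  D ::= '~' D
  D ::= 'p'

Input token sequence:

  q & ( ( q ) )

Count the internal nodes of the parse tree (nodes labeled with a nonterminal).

11

[B [C [C [D q]] & [D ( [B [C [D ( [B [C [D q]]] )]]] )]]]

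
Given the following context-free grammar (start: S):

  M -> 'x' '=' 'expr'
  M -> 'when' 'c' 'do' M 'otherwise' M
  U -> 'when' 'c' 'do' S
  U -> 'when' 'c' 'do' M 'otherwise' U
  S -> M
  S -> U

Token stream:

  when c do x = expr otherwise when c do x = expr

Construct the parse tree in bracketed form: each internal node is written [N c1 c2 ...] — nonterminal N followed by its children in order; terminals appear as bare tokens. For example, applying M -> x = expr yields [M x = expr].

S
U
when c do M otherwise U
when c do x = expr otherwise U
when c do x = expr otherwise when c do S
when c do x = expr otherwise when c do M
when c do x = expr otherwise when c do x = expr

[S [U when c do [M x = expr] otherwise [U when c do [S [M x = expr]]]]]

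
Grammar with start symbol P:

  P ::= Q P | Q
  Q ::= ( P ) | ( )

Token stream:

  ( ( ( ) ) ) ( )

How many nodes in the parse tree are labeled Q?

4

[P [Q ( [P [Q ( [P [Q ( )]] )]] )] [P [Q ( )]]]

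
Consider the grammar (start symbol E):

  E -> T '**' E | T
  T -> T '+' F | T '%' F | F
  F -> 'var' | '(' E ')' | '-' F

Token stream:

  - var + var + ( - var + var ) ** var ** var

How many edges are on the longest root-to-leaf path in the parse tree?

8

[E [T [T [T [F - [F var]]] + [F var]] + [F ( [E [T [T [F - [F var]]] + [F var]]] )]] ** [E [T [F var]] ** [E [T [F var]]]]]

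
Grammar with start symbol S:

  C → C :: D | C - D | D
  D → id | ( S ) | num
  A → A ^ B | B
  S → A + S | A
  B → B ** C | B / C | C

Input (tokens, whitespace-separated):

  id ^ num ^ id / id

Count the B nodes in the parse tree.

4

[S [A [A [A [B [C [D id]]]] ^ [B [C [D num]]]] ^ [B [B [C [D id]]] / [C [D id]]]]]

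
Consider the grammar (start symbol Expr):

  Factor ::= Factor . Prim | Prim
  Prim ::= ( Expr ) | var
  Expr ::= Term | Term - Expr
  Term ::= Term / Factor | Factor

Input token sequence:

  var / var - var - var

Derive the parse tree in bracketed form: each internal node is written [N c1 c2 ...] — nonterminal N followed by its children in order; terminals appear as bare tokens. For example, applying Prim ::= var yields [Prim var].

[Expr [Term [Term [Factor [Prim var]]] / [Factor [Prim var]]] - [Expr [Term [Factor [Prim var]]] - [Expr [Term [Factor [Prim var]]]]]]

Expr
Term - Expr
Term / Factor - Expr
Factor / Factor - Expr
Prim / Factor - Expr
var / Factor - Expr
var / Prim - Expr
var / var - Expr
var / var - Term - Expr
var / var - Factor - Expr
var / var - Prim - Expr
var / var - var - Expr
var / var - var - Term
var / var - var - Factor
var / var - var - Prim
var / var - var - var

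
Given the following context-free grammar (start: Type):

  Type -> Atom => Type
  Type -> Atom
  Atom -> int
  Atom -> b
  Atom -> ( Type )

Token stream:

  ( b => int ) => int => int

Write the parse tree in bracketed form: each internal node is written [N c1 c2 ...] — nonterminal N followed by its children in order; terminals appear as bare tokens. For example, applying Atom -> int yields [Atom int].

Type
Atom => Type
( Type ) => Type
( Atom => Type ) => Type
( b => Type ) => Type
( b => Atom ) => Type
( b => int ) => Type
( b => int ) => Atom => Type
( b => int ) => int => Type
( b => int ) => int => Atom
( b => int ) => int => int

[Type [Atom ( [Type [Atom b] => [Type [Atom int]]] )] => [Type [Atom int] => [Type [Atom int]]]]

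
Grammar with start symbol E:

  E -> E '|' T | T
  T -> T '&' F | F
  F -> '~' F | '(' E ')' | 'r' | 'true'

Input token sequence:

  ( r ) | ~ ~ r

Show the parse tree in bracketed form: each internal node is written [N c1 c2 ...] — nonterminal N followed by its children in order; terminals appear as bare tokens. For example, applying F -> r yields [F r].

[E [E [T [F ( [E [T [F r]]] )]]] | [T [F ~ [F ~ [F r]]]]]

E
E | T
T | T
F | T
( E ) | T
( T ) | T
( F ) | T
( r ) | T
( r ) | F
( r ) | ~ F
( r ) | ~ ~ F
( r ) | ~ ~ r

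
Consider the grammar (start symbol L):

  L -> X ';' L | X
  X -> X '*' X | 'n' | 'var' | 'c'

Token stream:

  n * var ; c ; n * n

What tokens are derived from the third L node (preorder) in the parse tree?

n * n

[L [X [X n] * [X var]] ; [L [X c] ; [L [X [X n] * [X n]]]]]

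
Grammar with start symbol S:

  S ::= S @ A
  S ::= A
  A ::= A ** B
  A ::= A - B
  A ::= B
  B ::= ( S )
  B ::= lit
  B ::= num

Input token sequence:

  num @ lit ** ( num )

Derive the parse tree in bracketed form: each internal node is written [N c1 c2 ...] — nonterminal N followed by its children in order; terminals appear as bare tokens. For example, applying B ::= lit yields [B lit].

S
S @ A
A @ A
B @ A
num @ A
num @ A ** B
num @ B ** B
num @ lit ** B
num @ lit ** ( S )
num @ lit ** ( A )
num @ lit ** ( B )
num @ lit ** ( num )

[S [S [A [B num]]] @ [A [A [B lit]] ** [B ( [S [A [B num]]] )]]]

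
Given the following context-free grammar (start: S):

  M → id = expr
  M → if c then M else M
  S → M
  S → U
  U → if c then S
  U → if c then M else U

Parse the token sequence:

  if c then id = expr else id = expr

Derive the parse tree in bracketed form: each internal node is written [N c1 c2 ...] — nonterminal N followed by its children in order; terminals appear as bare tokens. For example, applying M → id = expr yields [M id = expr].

S
M
if c then M else M
if c then id = expr else M
if c then id = expr else id = expr

[S [M if c then [M id = expr] else [M id = expr]]]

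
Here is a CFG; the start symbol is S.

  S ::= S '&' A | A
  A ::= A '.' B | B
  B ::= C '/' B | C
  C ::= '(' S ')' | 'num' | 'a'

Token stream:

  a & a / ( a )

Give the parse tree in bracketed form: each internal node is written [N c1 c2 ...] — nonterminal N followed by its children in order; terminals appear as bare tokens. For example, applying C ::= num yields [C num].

[S [S [A [B [C a]]]] & [A [B [C a] / [B [C ( [S [A [B [C a]]]] )]]]]]

S
S & A
A & A
B & A
C & A
a & A
a & B
a & C / B
a & a / B
a & a / C
a & a / ( S )
a & a / ( A )
a & a / ( B )
a & a / ( C )
a & a / ( a )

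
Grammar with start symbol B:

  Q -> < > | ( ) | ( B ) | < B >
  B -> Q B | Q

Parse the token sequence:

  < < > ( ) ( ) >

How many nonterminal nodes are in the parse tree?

[B [Q < [B [Q < >] [B [Q ( )] [B [Q ( )]]]] >]]

8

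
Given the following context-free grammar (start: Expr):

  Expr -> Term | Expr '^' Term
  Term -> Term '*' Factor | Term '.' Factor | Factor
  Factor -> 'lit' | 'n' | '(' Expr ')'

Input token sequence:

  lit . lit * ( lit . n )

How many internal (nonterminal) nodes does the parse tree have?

12

[Expr [Term [Term [Term [Factor lit]] . [Factor lit]] * [Factor ( [Expr [Term [Term [Factor lit]] . [Factor n]]] )]]]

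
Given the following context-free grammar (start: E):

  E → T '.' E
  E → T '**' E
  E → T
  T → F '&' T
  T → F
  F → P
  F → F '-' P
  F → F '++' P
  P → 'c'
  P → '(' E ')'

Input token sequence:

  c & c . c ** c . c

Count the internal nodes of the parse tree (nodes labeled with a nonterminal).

19

[E [T [F [P c]] & [T [F [P c]]]] . [E [T [F [P c]]] ** [E [T [F [P c]]] . [E [T [F [P c]]]]]]]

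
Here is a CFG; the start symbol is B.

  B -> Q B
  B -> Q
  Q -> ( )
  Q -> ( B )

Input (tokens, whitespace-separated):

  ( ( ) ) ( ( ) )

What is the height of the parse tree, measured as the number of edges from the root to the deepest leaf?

5

[B [Q ( [B [Q ( )]] )] [B [Q ( [B [Q ( )]] )]]]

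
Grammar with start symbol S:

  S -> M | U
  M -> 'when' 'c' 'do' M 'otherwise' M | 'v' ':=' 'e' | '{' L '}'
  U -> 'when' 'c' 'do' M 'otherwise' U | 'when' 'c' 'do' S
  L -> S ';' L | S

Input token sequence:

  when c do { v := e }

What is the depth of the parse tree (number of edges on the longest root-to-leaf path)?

7

[S [U when c do [S [M { [L [S [M v := e]]] }]]]]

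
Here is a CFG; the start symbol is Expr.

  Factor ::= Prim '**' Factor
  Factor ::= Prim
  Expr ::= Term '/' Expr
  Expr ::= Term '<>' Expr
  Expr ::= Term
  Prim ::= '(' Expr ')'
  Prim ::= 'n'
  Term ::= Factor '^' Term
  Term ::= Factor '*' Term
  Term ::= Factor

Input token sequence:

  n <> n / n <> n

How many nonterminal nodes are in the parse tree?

[Expr [Term [Factor [Prim n]]] <> [Expr [Term [Factor [Prim n]]] / [Expr [Term [Factor [Prim n]]] <> [Expr [Term [Factor [Prim n]]]]]]]

16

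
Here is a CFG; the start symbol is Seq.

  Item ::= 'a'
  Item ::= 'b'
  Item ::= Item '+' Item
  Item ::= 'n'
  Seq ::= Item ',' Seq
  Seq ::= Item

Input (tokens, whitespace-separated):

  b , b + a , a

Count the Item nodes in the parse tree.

5

[Seq [Item b] , [Seq [Item [Item b] + [Item a]] , [Seq [Item a]]]]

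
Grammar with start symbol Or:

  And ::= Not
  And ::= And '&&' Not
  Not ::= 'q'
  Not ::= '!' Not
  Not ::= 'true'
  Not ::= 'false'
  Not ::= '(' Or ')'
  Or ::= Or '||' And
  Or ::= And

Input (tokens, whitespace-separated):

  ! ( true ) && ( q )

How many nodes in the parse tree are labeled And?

[Or [And [And [Not ! [Not ( [Or [And [Not true]]] )]]] && [Not ( [Or [And [Not q]]] )]]]

4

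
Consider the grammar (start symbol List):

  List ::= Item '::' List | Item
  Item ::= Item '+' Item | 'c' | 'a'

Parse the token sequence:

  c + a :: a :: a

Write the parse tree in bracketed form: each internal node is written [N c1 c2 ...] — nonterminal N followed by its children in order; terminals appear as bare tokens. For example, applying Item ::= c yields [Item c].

[List [Item [Item c] + [Item a]] :: [List [Item a] :: [List [Item a]]]]

List
Item :: List
Item + Item :: List
c + Item :: List
c + a :: List
c + a :: Item :: List
c + a :: a :: List
c + a :: a :: Item
c + a :: a :: a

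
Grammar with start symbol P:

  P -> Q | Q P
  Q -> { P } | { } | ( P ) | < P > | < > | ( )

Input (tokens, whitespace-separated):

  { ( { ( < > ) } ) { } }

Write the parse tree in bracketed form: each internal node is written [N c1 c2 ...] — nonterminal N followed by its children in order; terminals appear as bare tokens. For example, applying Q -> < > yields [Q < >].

P
Q
{ P }
{ Q P }
{ ( P ) P }
{ ( Q ) P }
{ ( { P } ) P }
{ ( { Q } ) P }
{ ( { ( P ) } ) P }
{ ( { ( Q ) } ) P }
{ ( { ( < > ) } ) P }
{ ( { ( < > ) } ) Q }
{ ( { ( < > ) } ) { } }

[P [Q { [P [Q ( [P [Q { [P [Q ( [P [Q < >]] )]] }]] )] [P [Q { }]]] }]]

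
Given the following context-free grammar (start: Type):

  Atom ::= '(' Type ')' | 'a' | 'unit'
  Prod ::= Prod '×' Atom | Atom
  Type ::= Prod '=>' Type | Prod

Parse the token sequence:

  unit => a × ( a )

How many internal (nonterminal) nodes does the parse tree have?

11

[Type [Prod [Atom unit]] => [Type [Prod [Prod [Atom a]] × [Atom ( [Type [Prod [Atom a]]] )]]]]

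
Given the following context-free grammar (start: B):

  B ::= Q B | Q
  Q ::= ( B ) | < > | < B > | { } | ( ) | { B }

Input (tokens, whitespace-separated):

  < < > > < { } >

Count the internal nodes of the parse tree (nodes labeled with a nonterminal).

[B [Q < [B [Q < >]] >] [B [Q < [B [Q { }]] >]]]

8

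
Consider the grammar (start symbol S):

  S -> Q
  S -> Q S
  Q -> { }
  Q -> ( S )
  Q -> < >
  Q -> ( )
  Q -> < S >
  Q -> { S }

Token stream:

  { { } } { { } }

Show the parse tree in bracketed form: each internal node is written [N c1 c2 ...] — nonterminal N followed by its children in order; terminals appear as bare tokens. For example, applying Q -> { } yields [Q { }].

S
Q S
{ S } S
{ Q } S
{ { } } S
{ { } } Q
{ { } } { S }
{ { } } { Q }
{ { } } { { } }

[S [Q { [S [Q { }]] }] [S [Q { [S [Q { }]] }]]]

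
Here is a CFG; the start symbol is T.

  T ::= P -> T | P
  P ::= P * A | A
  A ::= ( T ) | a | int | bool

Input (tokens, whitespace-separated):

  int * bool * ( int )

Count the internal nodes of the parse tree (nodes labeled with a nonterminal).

10

[T [P [P [P [A int]] * [A bool]] * [A ( [T [P [A int]]] )]]]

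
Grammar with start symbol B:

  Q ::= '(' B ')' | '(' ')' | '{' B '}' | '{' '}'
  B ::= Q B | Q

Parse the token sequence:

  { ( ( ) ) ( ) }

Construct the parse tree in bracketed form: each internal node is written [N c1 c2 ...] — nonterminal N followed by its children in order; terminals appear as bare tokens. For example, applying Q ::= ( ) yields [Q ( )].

B
Q
{ B }
{ Q B }
{ ( B ) B }
{ ( Q ) B }
{ ( ( ) ) B }
{ ( ( ) ) Q }
{ ( ( ) ) ( ) }

[B [Q { [B [Q ( [B [Q ( )]] )] [B [Q ( )]]] }]]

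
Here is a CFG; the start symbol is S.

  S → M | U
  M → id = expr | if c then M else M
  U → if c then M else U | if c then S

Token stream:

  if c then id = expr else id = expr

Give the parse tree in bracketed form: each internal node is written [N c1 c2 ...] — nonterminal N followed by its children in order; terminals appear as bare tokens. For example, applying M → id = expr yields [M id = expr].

[S [M if c then [M id = expr] else [M id = expr]]]

S
M
if c then M else M
if c then id = expr else M
if c then id = expr else id = expr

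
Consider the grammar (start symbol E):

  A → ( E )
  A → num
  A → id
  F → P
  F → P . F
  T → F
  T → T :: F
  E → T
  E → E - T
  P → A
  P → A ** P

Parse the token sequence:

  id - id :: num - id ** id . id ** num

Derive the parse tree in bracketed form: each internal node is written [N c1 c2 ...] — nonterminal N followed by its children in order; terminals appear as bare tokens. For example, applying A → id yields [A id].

[E [E [E [T [F [P [A id]]]]] - [T [T [F [P [A id]]]] :: [F [P [A num]]]]] - [T [F [P [A id] ** [P [A id]]] . [F [P [A id] ** [P [A num]]]]]]]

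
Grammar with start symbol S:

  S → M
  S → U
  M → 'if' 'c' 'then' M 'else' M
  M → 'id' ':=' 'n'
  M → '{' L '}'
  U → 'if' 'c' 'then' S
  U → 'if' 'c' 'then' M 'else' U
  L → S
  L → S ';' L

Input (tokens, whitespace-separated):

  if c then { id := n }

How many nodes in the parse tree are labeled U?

1

[S [U if c then [S [M { [L [S [M id := n]]] }]]]]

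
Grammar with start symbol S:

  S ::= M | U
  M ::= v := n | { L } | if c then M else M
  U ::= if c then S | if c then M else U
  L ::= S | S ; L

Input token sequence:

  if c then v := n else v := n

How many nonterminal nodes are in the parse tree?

[S [M if c then [M v := n] else [M v := n]]]

4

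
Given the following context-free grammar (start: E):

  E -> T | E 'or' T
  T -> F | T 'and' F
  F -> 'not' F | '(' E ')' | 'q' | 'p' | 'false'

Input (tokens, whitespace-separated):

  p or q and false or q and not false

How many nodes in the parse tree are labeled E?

3

[E [E [E [T [F p]]] or [T [T [F q]] and [F false]]] or [T [T [F q]] and [F not [F false]]]]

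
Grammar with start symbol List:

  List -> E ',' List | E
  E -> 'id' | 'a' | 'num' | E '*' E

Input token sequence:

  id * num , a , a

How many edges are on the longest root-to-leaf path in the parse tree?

4

[List [E [E id] * [E num]] , [List [E a] , [List [E a]]]]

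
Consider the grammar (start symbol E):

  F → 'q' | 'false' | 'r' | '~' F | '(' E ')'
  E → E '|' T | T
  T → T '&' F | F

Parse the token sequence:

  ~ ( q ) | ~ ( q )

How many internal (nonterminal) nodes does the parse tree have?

[E [E [T [F ~ [F ( [E [T [F q]]] )]]]] | [T [F ~ [F ( [E [T [F q]]] )]]]]

14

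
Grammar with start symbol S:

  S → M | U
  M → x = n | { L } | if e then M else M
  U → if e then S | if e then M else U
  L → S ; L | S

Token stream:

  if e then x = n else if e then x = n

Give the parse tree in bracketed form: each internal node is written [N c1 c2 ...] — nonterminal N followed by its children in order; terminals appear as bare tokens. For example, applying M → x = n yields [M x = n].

[S [U if e then [M x = n] else [U if e then [S [M x = n]]]]]

S
U
if e then M else U
if e then x = n else U
if e then x = n else if e then S
if e then x = n else if e then M
if e then x = n else if e then x = n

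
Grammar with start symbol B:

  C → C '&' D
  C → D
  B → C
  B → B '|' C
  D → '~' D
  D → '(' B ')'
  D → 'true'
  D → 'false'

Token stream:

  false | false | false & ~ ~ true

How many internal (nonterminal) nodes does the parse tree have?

[B [B [B [C [D false]]] | [C [D false]]] | [C [C [D false]] & [D ~ [D ~ [D true]]]]]

13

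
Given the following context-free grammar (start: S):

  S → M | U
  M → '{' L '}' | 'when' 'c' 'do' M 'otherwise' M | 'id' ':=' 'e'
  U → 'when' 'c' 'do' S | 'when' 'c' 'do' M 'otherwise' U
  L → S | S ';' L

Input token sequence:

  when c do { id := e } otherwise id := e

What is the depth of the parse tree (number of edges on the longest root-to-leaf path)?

6

[S [M when c do [M { [L [S [M id := e]]] }] otherwise [M id := e]]]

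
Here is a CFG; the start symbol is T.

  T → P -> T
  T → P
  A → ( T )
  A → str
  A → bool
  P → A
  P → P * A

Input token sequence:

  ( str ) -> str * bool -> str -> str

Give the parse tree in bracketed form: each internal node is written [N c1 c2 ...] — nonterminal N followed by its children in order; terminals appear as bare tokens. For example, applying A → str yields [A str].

T
P -> T
A -> T
( T ) -> T
( P ) -> T
( A ) -> T
( str ) -> T
( str ) -> P -> T
( str ) -> P * A -> T
( str ) -> A * A -> T
( str ) -> str * A -> T
( str ) -> str * bool -> T
( str ) -> str * bool -> P -> T
( str ) -> str * bool -> A -> T
( str ) -> str * bool -> str -> T
( str ) -> str * bool -> str -> P
( str ) -> str * bool -> str -> A
( str ) -> str * bool -> str -> str

[T [P [A ( [T [P [A str]]] )]] -> [T [P [P [A str]] * [A bool]] -> [T [P [A str]] -> [T [P [A str]]]]]]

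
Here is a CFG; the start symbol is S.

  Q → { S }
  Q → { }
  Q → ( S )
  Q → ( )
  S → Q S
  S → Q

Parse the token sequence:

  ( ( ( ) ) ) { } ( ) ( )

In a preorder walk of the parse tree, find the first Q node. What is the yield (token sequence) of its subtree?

( ( ( ) ) )

[S [Q ( [S [Q ( [S [Q ( )]] )]] )] [S [Q { }] [S [Q ( )] [S [Q ( )]]]]]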